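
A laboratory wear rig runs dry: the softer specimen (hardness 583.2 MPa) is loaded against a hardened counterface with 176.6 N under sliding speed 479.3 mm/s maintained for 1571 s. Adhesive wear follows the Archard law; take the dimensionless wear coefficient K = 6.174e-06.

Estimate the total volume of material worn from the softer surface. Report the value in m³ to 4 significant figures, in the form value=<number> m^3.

The intermediates appear rounded; each operation keeps full precision, and a single final rounding to four significant figures.
Sliding speed v = 479.3 mm/s = 0.4793 m/s. Distance covered L = v·t = 0.4793 m/s × 1571 s = 753.0 m.
Hardness H = 583.2 MPa = 5.832e+08 Pa.
In SI base units, W = 176.6 N, H = 5.832e+08 Pa, K = 6.174e-06.
By Archard's law, V = K·W·L/H = 6.174e-06 · 176.6 · 753.0 / 5.832e+08 = 1.408e-09 m³.

value=1.408e-09 m^3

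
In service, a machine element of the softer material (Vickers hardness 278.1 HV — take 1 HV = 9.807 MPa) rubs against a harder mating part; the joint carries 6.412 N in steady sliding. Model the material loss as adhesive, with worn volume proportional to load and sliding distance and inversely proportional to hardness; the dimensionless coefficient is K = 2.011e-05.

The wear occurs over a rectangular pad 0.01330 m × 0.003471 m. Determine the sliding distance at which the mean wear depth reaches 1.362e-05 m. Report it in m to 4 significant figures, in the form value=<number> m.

value=1.330e+04 m

Printed values are rounded. All arithmetic carries full float precision. Rounded just once to 4 significant figures.
Convert: Hardness H = 278.1 HV × 9.807 MPa/HV = 2727 MPa = 2.727e+09 Pa.
Convert: Contact area A = 0.01330 m × 0.003471 m = 4.616e-05 m².
Expressed in SI base units: W = 6.412 N, H = 2.727e+09 Pa, K = 2.011e-05.
Allowed volume V_lim = h_lim·A = 1.362e-05 · 4.616e-05 = 6.288e-10 m³.
So the life L = V_lim·H/(K·W) = 6.288e-10 · 2.727e+09 / (2.011e-05 · 6.412) = 1.330e+04 m.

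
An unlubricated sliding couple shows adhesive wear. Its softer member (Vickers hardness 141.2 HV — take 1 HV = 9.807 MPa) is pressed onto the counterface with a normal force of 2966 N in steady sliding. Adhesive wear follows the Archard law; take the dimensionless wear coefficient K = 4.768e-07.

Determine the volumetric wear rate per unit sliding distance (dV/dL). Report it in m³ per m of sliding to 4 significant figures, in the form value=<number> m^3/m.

value=1.021e-12 m^3/m

All arithmetic holds exact precision. The intermediates appear rounded, and a single final rounding to four significant digits.
Hardness H = 141.2 HV × 9.807 MPa/HV = 1385 MPa = 1.385e+09 Pa.
Restated in SI base units: W = 2966 N, H = 1.385e+09 Pa, K = 4.768e-07.
Volumetric rate dV/dL = K·W/H, so: 4.768e-07 · 2966 / 1.385e+09 = 1.021e-12 m³/m.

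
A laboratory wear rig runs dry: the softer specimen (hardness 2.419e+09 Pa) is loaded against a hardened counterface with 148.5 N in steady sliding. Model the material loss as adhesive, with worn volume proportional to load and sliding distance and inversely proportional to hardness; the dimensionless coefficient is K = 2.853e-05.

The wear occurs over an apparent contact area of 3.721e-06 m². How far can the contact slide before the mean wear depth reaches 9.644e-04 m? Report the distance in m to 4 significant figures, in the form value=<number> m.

value=2049 m

Displayed values are rounded — all working math carries exact precision — a single final rounding to four significant digits.
Working in SI base units: W = 148.5 N, H = 2.419e+09 Pa, K = 2.853e-05.
Volume at the limit: V_lim = h_lim·A = 9.644e-04 · 3.721e-06 = 3.589e-09 m³.
Inverting, life L = V_lim·H/(K·W) = 3.589e-09 · 2.419e+09 / (2.853e-05 · 148.5) = 2049 m.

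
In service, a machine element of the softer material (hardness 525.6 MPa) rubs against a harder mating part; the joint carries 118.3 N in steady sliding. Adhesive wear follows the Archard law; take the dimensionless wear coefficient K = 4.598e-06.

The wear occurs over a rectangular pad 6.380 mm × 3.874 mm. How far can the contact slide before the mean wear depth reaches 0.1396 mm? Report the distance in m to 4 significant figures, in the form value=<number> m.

Intermediate values are shown rounded — the computation carries exact precision. Rounded just once to 4 significant figures.
Convert: Hardness H = 525.6 MPa = 5.256e+08 Pa.
Convert: Pad sides 6.380 mm × 3.874 mm = 0.006380 m × 0.003874 m. Contact area A = 0.006380 m × 0.003874 m = 2.472e-05 m².
Convert: Depth limit h_lim = 0.1396 mm = 1.396e-04 m.
In SI base units, W = 118.3 N, H = 5.256e+08 Pa, K = 4.598e-06.
Volume at the limit: V_lim = h_lim·A = 1.396e-04 · 2.472e-05 = 3.450e-09 m³.
Thus life L = V_lim·H/(K·W) = 3.450e-09 · 5.256e+08 / (4.598e-06 · 118.3) = 3334 m.

value=3334 m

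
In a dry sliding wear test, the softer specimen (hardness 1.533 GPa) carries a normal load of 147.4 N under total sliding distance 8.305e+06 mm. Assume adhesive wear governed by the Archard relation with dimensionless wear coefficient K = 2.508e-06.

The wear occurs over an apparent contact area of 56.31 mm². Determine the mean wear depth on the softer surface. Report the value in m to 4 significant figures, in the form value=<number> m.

value=3.557e-05 m

Intermediate values are printed rounded — all working math runs at full precision — rounded once at the end, at 4 significant digits.
The distance L = 8.305e+06 mm = 8305 m.
Hardness H = 1.533 GPa = 1.533e+09 Pa.
Contact area A = 56.31 mm² = 5.631e-05 m².
In SI base units, W = 147.4 N, H = 1.533e+09 Pa, K = 2.508e-06.
Archard volume V = K·W·L/H = 2.508e-06 · 147.4 · 8305 / 1.533e+09 = 2.003e-09 m³.
Average depth h = V/A = 2.003e-09 / 5.631e-05 = 3.557e-05 m.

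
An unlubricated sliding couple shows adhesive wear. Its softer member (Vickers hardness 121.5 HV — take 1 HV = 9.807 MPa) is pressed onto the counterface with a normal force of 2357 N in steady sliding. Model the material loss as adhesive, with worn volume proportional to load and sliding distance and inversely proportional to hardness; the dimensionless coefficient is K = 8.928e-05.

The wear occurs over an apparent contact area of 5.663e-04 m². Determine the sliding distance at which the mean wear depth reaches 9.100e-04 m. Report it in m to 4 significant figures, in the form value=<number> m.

value=2918 m

Intermediate values are displayed rounded, and all arithmetic keeps exact precision. Rounded once at the end to 4 significant digits.
Hardness H = 121.5 HV × 9.807 MPa/HV = 1192 MPa = 1.192e+09 Pa.
As SI base values: W = 2357 N, H = 1.192e+09 Pa, K = 8.928e-05.
Limit volume V_lim = h_lim·A = 9.100e-04 · 5.663e-04 = 5.153e-07 m³.
So the life L = V_lim·H/(K·W) = 5.153e-07 · 1.192e+09 / (8.928e-05 · 2357) = 2918 m.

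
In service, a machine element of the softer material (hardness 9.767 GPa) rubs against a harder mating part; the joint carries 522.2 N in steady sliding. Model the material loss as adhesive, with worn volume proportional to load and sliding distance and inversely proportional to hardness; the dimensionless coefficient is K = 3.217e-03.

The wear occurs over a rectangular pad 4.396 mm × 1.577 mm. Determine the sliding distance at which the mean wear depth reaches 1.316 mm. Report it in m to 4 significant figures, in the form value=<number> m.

value=53.04 m

Each operation maintains exact precision; shown intermediates are rounded, and rounded once at the end: 4 significant digits.
Hardness H = 9.767 GPa = 9.767e+09 Pa.
Pad sides 4.396 mm × 1.577 mm = 0.004396 m × 0.001577 m. Contact area A = 0.004396 m × 0.001577 m = 6.932e-06 m².
Depth limit h_lim = 1.316 mm = 0.001316 m.
Restated in SI base units: W = 522.2 N, H = 9.767e+09 Pa, K = 3.217e-03.
Wearable volume V_lim = h_lim·A = 0.001316 · 6.932e-06 = 9.123e-09 m³.
Life L = V_lim·H/(K·W) = 9.123e-09 · 9.767e+09 / (3.217e-03 · 522.2) = 53.04 m.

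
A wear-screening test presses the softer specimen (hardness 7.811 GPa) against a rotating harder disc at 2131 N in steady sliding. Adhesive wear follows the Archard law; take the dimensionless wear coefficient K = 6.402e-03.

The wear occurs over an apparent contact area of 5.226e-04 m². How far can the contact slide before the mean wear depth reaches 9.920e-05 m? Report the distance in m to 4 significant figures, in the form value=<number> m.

value=29.68 m

All arithmetic keeps full precision — intermediate values are shown rounded. Rounded once at the end, at 4 significant digits.
Hardness H = 7.811 GPa = 7.811e+09 Pa.
In SI base units, W = 2131 N, H = 7.811e+09 Pa, K = 6.402e-03.
Wearable volume V_lim = h_lim·A = 9.920e-05 · 5.226e-04 = 5.184e-08 m³.
Sliding life L = V_lim·H/(K·W) = 5.184e-08 · 7.811e+09 / (6.402e-03 · 2131) = 29.68 m.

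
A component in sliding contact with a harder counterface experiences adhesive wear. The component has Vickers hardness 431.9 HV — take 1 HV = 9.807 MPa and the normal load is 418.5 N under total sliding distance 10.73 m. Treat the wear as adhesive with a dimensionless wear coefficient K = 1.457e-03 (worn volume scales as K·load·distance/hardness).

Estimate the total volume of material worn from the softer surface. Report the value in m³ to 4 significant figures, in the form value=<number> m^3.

value=1.545e-09 m^3

Intermediate values are printed rounded, and every step carries exact precision, and rounded just once, at four significant digits.
Hardness H = 431.9 HV × 9.807 MPa/HV = 4236 MPa = 4.236e+09 Pa.
Working in SI base units: W = 418.5 N, H = 4.236e+09 Pa, K = 1.457e-03.
Archard relation: V = K·W·L/H = 1.457e-03 · 418.5 · 10.73 / 4.236e+09 = 1.545e-09 m³.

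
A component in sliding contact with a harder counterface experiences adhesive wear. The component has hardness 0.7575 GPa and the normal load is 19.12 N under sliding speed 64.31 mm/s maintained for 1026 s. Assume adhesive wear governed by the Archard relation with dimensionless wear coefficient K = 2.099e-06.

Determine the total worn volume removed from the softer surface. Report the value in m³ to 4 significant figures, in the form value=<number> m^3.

The intermediates are printed rounded, and the algebra maintains full float precision. Rounded just once, at 4 significant figures.
Sliding speed v = 64.31 mm/s = 0.06431 m/s. Path length L = v·t = 0.06431 m/s × 1026 s = 65.98 m.
Hardness H = 0.7575 GPa = 7.575e+08 Pa.
Restated in SI base units: W = 19.12 N, H = 7.575e+08 Pa, K = 2.099e-06.
The Archard volume V = K·W·L/H = 2.099e-06 · 19.12 · 65.98 / 7.575e+08 = 3.496e-12 m³.

value=3.496e-12 m^3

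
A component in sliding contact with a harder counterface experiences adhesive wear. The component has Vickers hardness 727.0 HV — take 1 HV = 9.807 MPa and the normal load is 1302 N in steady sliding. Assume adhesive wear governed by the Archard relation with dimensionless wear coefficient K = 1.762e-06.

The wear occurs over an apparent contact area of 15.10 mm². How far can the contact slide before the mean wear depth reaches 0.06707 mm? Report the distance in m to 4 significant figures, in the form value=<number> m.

value=3147 m

All working math maintains exact precision — intermediate values appear rounded — rounded once at the end, at four significant digits.
Convert: Hardness H = 727.0 HV × 9.807 MPa/HV = 7130 MPa = 7.130e+09 Pa.
Convert: Contact area A = 15.10 mm² = 1.510e-05 m².
Convert: Depth limit h_lim = 0.06707 mm = 6.707e-05 m.
Expressed in SI base units: W = 1302 N, H = 7.130e+09 Pa, K = 1.762e-06.
Permissible volume V_lim = h_lim·A = 6.707e-05 · 1.510e-05 = 1.013e-09 m³.
Life L = V_lim·H/(K·W) = 1.013e-09 · 7.130e+09 / (1.762e-06 · 1302) = 3147 m.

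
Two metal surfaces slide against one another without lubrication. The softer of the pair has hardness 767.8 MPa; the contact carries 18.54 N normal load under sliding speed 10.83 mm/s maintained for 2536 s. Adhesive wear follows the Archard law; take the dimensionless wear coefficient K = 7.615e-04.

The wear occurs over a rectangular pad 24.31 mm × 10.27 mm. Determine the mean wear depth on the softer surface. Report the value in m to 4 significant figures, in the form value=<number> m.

Each operation runs at full precision, and intermediate values are displayed rounded — rounded once at the end, at four significant figures.
Sliding speed v = 10.83 mm/s = 0.01083 m/s. Distance covered L = v·t = 0.01083 m/s × 2536 s = 27.46 m.
Hardness H = 767.8 MPa = 7.678e+08 Pa.
Pad sides 24.31 mm × 10.27 mm = 0.02431 m × 0.01027 m. Contact area A = 0.02431 m × 0.01027 m = 2.497e-04 m².
Restated in SI base units: W = 18.54 N, H = 7.678e+08 Pa, K = 7.615e-04.
By Archard's law, V = K·W·L/H = 7.615e-04 · 18.54 · 27.46 / 7.678e+08 = 5.050e-10 m³.
Average depth h = V/A = 5.050e-10 / 2.497e-04 = 2.023e-06 m.

value=2.023e-06 m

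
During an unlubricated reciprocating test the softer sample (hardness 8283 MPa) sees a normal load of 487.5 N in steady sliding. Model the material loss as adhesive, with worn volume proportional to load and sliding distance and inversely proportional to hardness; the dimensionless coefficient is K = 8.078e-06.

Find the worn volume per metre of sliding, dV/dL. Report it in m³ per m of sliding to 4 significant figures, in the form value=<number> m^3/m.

Displayed values are rounded — every step holds exact precision — one final rounding to four significant figures.
Convert: Hardness H = 8283 MPa = 8.283e+09 Pa.
As SI base values: W = 487.5 N, H = 8.283e+09 Pa, K = 8.078e-06.
Rate of wear dV/dL = K·W/H (no L dependence): 8.078e-06 · 487.5 / 8.283e+09 = 4.754e-13 m³/m.

value=4.754e-13 m^3/m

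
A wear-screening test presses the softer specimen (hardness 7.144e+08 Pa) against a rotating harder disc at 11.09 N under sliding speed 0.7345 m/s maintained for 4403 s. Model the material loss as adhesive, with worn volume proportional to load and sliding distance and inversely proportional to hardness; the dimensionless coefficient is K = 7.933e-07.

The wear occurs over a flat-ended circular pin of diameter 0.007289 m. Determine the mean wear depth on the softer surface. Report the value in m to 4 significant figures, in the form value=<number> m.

Intermediates are shown rounded; the algebra runs at exact precision — rounded just once, at four significant digits.
Distance covered L = v·t = 0.7345 m/s × 4403 s = 3234 m.
Contact area A = π·d²/4 = π·(0.007289 m)²/4 = 4.173e-05 m².
In SI base units: W = 11.09 N, H = 7.144e+08 Pa, K = 7.933e-07.
Worn volume V = K·W·L/H = 7.933e-07 · 11.09 · 3234 / 7.144e+08 = 3.983e-11 m³.
Depth h = V/A = 3.983e-11 / 4.173e-05 = 9.544e-07 m.

value=9.544e-07 m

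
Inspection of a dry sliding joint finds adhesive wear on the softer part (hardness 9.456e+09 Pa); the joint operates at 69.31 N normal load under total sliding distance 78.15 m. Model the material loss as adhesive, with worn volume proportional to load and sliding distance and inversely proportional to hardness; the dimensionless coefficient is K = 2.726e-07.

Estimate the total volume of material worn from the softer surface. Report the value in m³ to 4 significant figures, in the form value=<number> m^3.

The algebra maintains full precision — intermediates are shown rounded — a lone final rounding: 4 significant figures.
SI base units throughout: W = 69.31 N, H = 9.456e+09 Pa, K = 2.726e-07.
Apply Archard: V = K·W·L/H = 2.726e-07 · 69.31 · 78.15 / 9.456e+09 = 1.562e-13 m³.

value=1.562e-13 m^3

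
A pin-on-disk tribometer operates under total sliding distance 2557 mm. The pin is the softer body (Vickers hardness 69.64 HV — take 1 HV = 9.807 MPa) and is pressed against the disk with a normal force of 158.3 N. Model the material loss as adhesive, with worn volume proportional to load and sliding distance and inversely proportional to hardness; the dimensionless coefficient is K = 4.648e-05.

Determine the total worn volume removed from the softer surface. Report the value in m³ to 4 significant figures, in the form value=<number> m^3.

Every step maintains full float precision. Shown intermediates are rounded — rounded once at the end, at 4 significant figures.
Total distance L = 2557 mm = 2.557 m.
Hardness H = 69.64 HV × 9.807 MPa/HV = 683.0 MPa = 6.830e+08 Pa.
Restated in SI base units: W = 158.3 N, H = 6.830e+08 Pa, K = 4.648e-05.
The Archard volume V = K·W·L/H = 4.648e-05 · 158.3 · 2.557 / 6.830e+08 = 2.755e-11 m³.

value=2.755e-11 m^3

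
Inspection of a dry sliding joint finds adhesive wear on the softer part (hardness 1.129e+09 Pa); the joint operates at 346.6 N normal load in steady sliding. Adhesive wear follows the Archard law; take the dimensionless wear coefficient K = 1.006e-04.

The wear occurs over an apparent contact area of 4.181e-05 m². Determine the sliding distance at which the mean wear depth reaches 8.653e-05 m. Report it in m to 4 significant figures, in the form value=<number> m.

The intermediates appear rounded, and each operation keeps exact precision — a lone final rounding to 4 significant figures.
Working in SI base units: W = 346.6 N, H = 1.129e+09 Pa, K = 1.006e-04.
Wearable volume V_lim = h_lim·A = 8.653e-05 · 4.181e-05 = 3.618e-09 m³.
So the life L = V_lim·H/(K·W) = 3.618e-09 · 1.129e+09 / (1.006e-04 · 346.6) = 117.1 m.

value=117.1 m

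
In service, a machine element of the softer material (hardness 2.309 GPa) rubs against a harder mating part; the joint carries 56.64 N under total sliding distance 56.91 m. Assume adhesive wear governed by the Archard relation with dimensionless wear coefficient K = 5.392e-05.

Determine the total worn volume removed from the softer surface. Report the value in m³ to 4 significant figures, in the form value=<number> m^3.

value=7.527e-11 m^3

Intermediates are shown rounded, and all arithmetic keeps full float precision; a lone final rounding: 4 significant digits.
Convert: Hardness H = 2.309 GPa = 2.309e+09 Pa.
As SI base values: W = 56.64 N, H = 2.309e+09 Pa, K = 5.392e-05.
Worn volume V = K·W·L/H = 5.392e-05 · 56.64 · 56.91 / 2.309e+09 = 7.527e-11 m³.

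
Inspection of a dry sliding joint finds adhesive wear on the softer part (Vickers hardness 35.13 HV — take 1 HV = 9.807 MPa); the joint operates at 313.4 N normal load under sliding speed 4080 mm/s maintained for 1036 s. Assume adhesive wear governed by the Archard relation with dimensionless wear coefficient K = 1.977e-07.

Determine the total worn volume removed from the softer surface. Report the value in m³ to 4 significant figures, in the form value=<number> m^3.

value=7.602e-10 m^3

Intermediates are printed rounded; all arithmetic runs at full float precision — a lone final rounding: four significant digits.
Convert: Sliding speed v = 4080 mm/s = 4.080 m/s. The distance L = v·t = 4.080 m/s × 1036 s = 4227 m.
Convert: Hardness H = 35.13 HV × 9.807 MPa/HV = 344.5 MPa = 3.445e+08 Pa.
In SI base units: W = 313.4 N, H = 3.445e+08 Pa, K = 1.977e-07.
Wear volume V = K·W·L/H = 1.977e-07 · 313.4 · 4227 / 3.445e+08 = 7.602e-10 m³.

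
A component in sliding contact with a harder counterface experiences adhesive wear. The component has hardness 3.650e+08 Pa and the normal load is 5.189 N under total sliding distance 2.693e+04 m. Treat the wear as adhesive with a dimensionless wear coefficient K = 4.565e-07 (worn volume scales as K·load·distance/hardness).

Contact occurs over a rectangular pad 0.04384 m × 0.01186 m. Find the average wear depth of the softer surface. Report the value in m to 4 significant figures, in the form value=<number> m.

value=3.361e-07 m

The algebra keeps full precision — intermediates are displayed rounded, and a single final rounding to four significant figures.
Convert: Contact area A = 0.04384 m × 0.01186 m = 5.199e-04 m².
SI base units throughout: W = 5.189 N, H = 3.650e+08 Pa, K = 4.565e-07.
Wear volume V = K·W·L/H = 4.565e-07 · 5.189 · 2.693e+04 / 3.650e+08 = 1.748e-10 m³.
Mean depth h = V/A = 1.748e-10 / 5.199e-04 = 3.361e-07 m.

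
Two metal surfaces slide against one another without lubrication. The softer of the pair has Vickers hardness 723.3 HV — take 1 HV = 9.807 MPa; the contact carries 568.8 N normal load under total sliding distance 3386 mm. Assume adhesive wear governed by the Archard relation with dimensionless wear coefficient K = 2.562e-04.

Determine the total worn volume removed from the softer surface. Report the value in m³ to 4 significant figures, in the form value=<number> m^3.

The intermediates appear rounded, and all working math holds exact precision. Rounded once at the end, at 4 significant digits.
Distance covered L = 3386 mm = 3.386 m.
Hardness H = 723.3 HV × 9.807 MPa/HV = 7093 MPa = 7.093e+09 Pa.
As SI base values: W = 568.8 N, H = 7.093e+09 Pa, K = 2.562e-04.
Apply Archard: V = K·W·L/H = 2.562e-04 · 568.8 · 3.386 / 7.093e+09 = 6.956e-11 m³.

value=6.956e-11 m^3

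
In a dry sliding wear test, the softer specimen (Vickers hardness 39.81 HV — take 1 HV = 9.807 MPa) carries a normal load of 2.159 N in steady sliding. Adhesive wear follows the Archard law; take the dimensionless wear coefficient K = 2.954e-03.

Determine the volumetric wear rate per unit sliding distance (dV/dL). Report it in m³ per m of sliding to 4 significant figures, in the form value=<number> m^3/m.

The intermediates are shown rounded, and all working math runs at full precision, and one last rounding to 4 significant figures.
Hardness H = 39.81 HV × 9.807 MPa/HV = 390.4 MPa = 3.904e+08 Pa.
In SI base units, W = 2.159 N, H = 3.904e+08 Pa, K = 2.954e-03.
Volumetric rate dV/dL = K·W/H — distance-free: 2.954e-03 · 2.159 / 3.904e+08 = 1.634e-11 m³/m.

value=1.634e-11 m^3/m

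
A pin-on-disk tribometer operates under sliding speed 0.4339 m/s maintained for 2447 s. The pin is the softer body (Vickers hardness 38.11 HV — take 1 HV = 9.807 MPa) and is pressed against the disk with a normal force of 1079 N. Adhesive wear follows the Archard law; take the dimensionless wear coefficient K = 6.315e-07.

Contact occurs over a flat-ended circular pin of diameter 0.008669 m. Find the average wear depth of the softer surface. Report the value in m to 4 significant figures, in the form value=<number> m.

value=3.280e-05 m

Printed values are rounded — the computation maintains full float precision. Rounded just once, at four significant digits.
Convert: Total distance L = v·t = 0.4339 m/s × 2447 s = 1062 m.
Convert: Hardness H = 38.11 HV × 9.807 MPa/HV = 373.7 MPa = 3.737e+08 Pa.
Convert: Contact area A = π·d²/4 = π·(0.008669 m)²/4 = 5.902e-05 m².
Collected in SI base units: W = 1079 N, H = 3.737e+08 Pa, K = 6.315e-07.
The Archard volume V = K·W·L/H = 6.315e-07 · 1079 · 1062 / 3.737e+08 = 1.936e-09 m³.
Depth h = V/A = 1.936e-09 / 5.902e-05 = 3.280e-05 m.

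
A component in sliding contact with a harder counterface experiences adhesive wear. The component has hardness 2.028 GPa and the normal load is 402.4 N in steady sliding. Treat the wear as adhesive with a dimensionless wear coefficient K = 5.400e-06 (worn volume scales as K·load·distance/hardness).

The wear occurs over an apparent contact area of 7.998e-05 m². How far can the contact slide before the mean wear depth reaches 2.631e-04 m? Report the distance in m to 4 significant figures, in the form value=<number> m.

Intermediates are displayed rounded — all working math keeps full precision, and rounded once at the end to four significant figures.
Convert: Hardness H = 2.028 GPa = 2.028e+09 Pa.
Working in SI base units: W = 402.4 N, H = 2.028e+09 Pa, K = 5.400e-06.
Wearable volume V_lim = h_lim·A = 2.631e-04 · 7.998e-05 = 2.104e-08 m³.
Thus life L = V_lim·H/(K·W) = 2.104e-08 · 2.028e+09 / (5.400e-06 · 402.4) = 1.964e+04 m.

value=1.964e+04 m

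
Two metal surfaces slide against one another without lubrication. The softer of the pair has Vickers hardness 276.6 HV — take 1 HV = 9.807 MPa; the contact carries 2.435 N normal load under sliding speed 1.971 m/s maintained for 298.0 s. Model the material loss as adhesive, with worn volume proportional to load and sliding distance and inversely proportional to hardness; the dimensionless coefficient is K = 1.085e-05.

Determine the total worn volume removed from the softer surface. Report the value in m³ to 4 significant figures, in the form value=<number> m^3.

value=5.721e-12 m^3

All arithmetic maintains full precision, and shown intermediates are rounded — one last rounding: four significant digits.
Distance covered L = v·t = 1.971 m/s × 298.0 s = 587.4 m.
Hardness H = 276.6 HV × 9.807 MPa/HV = 2713 MPa = 2.713e+09 Pa.
Restated in SI base units: W = 2.435 N, H = 2.713e+09 Pa, K = 1.085e-05.
Volume removed: V = K·W·L/H = 1.085e-05 · 2.435 · 587.4 / 2.713e+09 = 5.721e-12 m³.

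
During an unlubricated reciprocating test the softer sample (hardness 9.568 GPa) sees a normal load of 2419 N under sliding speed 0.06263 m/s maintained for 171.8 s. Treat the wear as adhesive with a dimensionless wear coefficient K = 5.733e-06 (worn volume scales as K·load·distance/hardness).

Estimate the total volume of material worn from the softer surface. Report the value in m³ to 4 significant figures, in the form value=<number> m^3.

value=1.560e-11 m^3

Quoted intermediates are rounded; all arithmetic holds exact precision; one last rounding, at four significant digits.
Distance L = v·t = 0.06263 m/s × 171.8 s = 10.76 m.
Hardness H = 9.568 GPa = 9.568e+09 Pa.
Restated in SI base units: W = 2419 N, H = 9.568e+09 Pa, K = 5.733e-06.
Worn volume V = K·W·L/H = 5.733e-06 · 2419 · 10.76 / 9.568e+09 = 1.560e-11 m³.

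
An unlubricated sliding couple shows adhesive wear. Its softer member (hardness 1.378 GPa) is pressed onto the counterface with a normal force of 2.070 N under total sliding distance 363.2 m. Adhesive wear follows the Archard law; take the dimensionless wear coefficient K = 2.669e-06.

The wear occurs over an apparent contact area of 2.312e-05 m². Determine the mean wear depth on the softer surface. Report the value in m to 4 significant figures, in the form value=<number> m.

value=6.298e-08 m

Each operation holds exact precision — the intermediates are displayed rounded, and a single final rounding to four significant figures.
Convert: Hardness H = 1.378 GPa = 1.378e+09 Pa.
SI base units throughout: W = 2.070 N, H = 1.378e+09 Pa, K = 2.669e-06.
Volume removed: V = K·W·L/H = 2.669e-06 · 2.070 · 363.2 / 1.378e+09 = 1.456e-12 m³.
Average depth h = V/A = 1.456e-12 / 2.312e-05 = 6.298e-08 m.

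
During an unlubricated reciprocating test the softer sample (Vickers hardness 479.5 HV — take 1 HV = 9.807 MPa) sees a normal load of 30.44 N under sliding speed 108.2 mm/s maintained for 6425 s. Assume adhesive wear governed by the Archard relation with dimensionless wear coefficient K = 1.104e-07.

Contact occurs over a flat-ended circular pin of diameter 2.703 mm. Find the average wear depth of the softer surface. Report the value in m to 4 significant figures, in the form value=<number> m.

All arithmetic carries full precision, and intermediates are shown rounded, and a single final rounding to four significant digits.
Sliding speed v = 108.2 mm/s = 0.1082 m/s. Sliding distance L = v·t = 0.1082 m/s × 6425 s = 695.2 m.
Hardness H = 479.5 HV × 9.807 MPa/HV = 4702 MPa = 4.702e+09 Pa.
Pin diameter d = 2.703 mm = 0.002703 m. Contact area A = π·d²/4 = π·(0.002703 m)²/4 = 5.738e-06 m².
Working in SI base units: W = 30.44 N, H = 4.702e+09 Pa, K = 1.104e-07.
The Archard volume V = K·W·L/H = 1.104e-07 · 30.44 · 695.2 / 4.702e+09 = 4.968e-13 m³.
Depth of wear h = V/A = 4.968e-13 / 5.738e-06 = 8.658e-08 m.

value=8.658e-08 m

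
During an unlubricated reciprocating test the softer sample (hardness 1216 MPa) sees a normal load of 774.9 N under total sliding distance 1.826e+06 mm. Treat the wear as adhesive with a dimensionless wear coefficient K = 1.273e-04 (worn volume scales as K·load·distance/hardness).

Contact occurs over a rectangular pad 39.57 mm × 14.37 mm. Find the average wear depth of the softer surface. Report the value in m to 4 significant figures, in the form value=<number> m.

Every step maintains exact precision, and the intermediates are displayed rounded; a lone final rounding to 4 significant digits.
Convert: The distance L = 1.826e+06 mm = 1826 m.
Convert: Hardness H = 1216 MPa = 1.216e+09 Pa.
Convert: Pad sides 39.57 mm × 14.37 mm = 0.03957 m × 0.01437 m. Contact area A = 0.03957 m × 0.01437 m = 5.686e-04 m².
In SI base units: W = 774.9 N, H = 1.216e+09 Pa, K = 1.273e-04.
Archard relation: V = K·W·L/H = 1.273e-04 · 774.9 · 1826 / 1.216e+09 = 1.481e-07 m³.
Depth of wear h = V/A = 1.481e-07 / 5.686e-04 = 2.605e-04 m.

value=2.605e-04 m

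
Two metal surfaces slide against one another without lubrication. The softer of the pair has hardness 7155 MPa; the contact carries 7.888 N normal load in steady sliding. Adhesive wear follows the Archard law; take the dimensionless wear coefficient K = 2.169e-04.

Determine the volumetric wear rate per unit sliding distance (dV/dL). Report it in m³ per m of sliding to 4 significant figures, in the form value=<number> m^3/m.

value=2.391e-13 m^3/m

Each operation carries full precision — the intermediates are displayed rounded. Rounded once at the end to four significant figures.
Convert: Hardness H = 7155 MPa = 7.155e+09 Pa.
As SI base values: W = 7.888 N, H = 7.155e+09 Pa, K = 2.169e-04.
Rate of wear dV/dL = K·W/H — distance-free: 2.169e-04 · 7.888 / 7.155e+09 = 2.391e-13 m³/m.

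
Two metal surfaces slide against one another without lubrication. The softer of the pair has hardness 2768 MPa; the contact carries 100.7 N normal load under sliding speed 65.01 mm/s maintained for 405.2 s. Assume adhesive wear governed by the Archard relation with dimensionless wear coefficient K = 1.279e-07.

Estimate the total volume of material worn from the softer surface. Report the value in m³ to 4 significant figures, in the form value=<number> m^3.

value=1.226e-13 m^3

The algebra keeps exact precision, and intermediate values are displayed rounded — rounded once at the end to four significant figures.
Convert: Sliding speed v = 65.01 mm/s = 0.06501 m/s. Distance covered L = v·t = 0.06501 m/s × 405.2 s = 26.34 m.
Convert: Hardness H = 2768 MPa = 2.768e+09 Pa.
Collected in SI base units: W = 100.7 N, H = 2.768e+09 Pa, K = 1.279e-07.
Wear volume V = K·W·L/H = 1.279e-07 · 100.7 · 26.34 / 2.768e+09 = 1.226e-13 m³.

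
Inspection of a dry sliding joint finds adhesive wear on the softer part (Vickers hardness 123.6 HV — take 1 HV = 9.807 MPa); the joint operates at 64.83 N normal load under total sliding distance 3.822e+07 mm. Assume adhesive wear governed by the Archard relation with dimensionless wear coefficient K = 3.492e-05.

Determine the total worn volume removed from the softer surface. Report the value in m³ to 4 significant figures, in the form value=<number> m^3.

value=7.138e-08 m^3

The intermediates are shown rounded; all working math holds full precision — rounded just once to four significant figures.
Convert: Path length L = 3.822e+07 mm = 3.822e+04 m.
Convert: Hardness H = 123.6 HV × 9.807 MPa/HV = 1212 MPa = 1.212e+09 Pa.
SI base units throughout: W = 64.83 N, H = 1.212e+09 Pa, K = 3.492e-05.
Archard volume V = K·W·L/H = 3.492e-05 · 64.83 · 3.822e+04 / 1.212e+09 = 7.138e-08 m³.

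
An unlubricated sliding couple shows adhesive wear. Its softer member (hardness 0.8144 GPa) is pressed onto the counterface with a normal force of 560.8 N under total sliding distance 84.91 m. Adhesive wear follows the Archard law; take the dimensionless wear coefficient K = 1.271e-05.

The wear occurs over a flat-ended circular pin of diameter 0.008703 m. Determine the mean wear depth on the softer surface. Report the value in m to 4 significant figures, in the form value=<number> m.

All arithmetic runs at full float precision; intermediate values appear rounded — a lone final rounding to four significant digits.
Convert: Hardness H = 0.8144 GPa = 8.144e+08 Pa.
Convert: Contact area A = π·d²/4 = π·(0.008703 m)²/4 = 5.949e-05 m².
Working in SI base units: W = 560.8 N, H = 8.144e+08 Pa, K = 1.271e-05.
Volume removed: V = K·W·L/H = 1.271e-05 · 560.8 · 84.91 / 8.144e+08 = 7.431e-10 m³.
Depth of wear h = V/A = 7.431e-10 / 5.949e-05 = 1.249e-05 m.

value=1.249e-05 m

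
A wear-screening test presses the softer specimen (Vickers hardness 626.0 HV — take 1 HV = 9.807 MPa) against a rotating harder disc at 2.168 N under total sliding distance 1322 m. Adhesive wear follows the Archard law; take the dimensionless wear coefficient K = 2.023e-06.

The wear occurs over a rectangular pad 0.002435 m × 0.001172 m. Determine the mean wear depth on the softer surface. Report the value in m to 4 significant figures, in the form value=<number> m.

Displayed values are rounded — the algebra runs at full float precision; a single final rounding to four significant figures.
Hardness H = 626.0 HV × 9.807 MPa/HV = 6139 MPa = 6.139e+09 Pa.
Contact area A = 0.002435 m × 0.001172 m = 2.854e-06 m².
SI base units throughout: W = 2.168 N, H = 6.139e+09 Pa, K = 2.023e-06.
Archard volume V = K·W·L/H = 2.023e-06 · 2.168 · 1322 / 6.139e+09 = 9.444e-13 m³.
Depth of wear h = V/A = 9.444e-13 / 2.854e-06 = 3.309e-07 m.

value=3.309e-07 m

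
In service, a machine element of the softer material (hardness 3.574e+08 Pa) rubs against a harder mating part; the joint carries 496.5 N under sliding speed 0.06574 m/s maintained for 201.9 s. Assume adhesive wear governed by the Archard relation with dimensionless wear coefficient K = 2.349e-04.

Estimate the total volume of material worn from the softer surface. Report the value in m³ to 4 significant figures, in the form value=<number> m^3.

Intermediates are displayed rounded, and all working math holds full precision. Rounded just once, at four significant figures.
Convert: Distance covered L = v·t = 0.06574 m/s × 201.9 s = 13.27 m.
In SI base units: W = 496.5 N, H = 3.574e+08 Pa, K = 2.349e-04.
Archard volume V = K·W·L/H = 2.349e-04 · 496.5 · 13.27 / 3.574e+08 = 4.331e-09 m³.

value=4.331e-09 m^3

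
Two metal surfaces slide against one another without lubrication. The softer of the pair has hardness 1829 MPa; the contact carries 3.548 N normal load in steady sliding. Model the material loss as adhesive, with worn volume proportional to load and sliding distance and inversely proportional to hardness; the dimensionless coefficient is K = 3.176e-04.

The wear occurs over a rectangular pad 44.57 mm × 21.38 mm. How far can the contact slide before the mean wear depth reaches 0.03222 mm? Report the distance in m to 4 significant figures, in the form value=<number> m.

Every step runs at full float precision; intermediates are printed rounded; one final rounding to 4 significant digits.
Hardness H = 1829 MPa = 1.829e+09 Pa.
Pad sides 44.57 mm × 21.38 mm = 0.04457 m × 0.02138 m. Contact area A = 0.04457 m × 0.02138 m = 9.529e-04 m².
Depth limit h_lim = 0.03222 mm = 3.222e-05 m.
Working in SI base units: W = 3.548 N, H = 1.829e+09 Pa, K = 3.176e-04.
Permissible volume V_lim = h_lim·A = 3.222e-05 · 9.529e-04 = 3.070e-08 m³.
So the life L = V_lim·H/(K·W) = 3.070e-08 · 1.829e+09 / (3.176e-04 · 3.548) = 4.983e+04 m.

value=4.983e+04 m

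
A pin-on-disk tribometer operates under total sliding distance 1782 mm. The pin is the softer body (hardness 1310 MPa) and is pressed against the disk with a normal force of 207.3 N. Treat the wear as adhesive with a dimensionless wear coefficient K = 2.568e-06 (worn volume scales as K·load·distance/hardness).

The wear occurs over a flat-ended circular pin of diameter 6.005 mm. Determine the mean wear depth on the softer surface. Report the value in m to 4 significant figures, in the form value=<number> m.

value=2.557e-08 m

The intermediates are displayed rounded; all arithmetic maintains full float precision. Rounded once at the end to 4 significant digits.
Convert: Sliding distance L = 1782 mm = 1.782 m.
Convert: Hardness H = 1310 MPa = 1.310e+09 Pa.
Convert: Pin diameter d = 6.005 mm = 0.006005 m. Contact area A = π·d²/4 = π·(0.006005 m)²/4 = 2.832e-05 m².
In SI base units: W = 207.3 N, H = 1.310e+09 Pa, K = 2.568e-06.
Archard relation: V = K·W·L/H = 2.568e-06 · 207.3 · 1.782 / 1.310e+09 = 7.242e-13 m³.
Depth of wear h = V/A = 7.242e-13 / 2.832e-05 = 2.557e-08 m.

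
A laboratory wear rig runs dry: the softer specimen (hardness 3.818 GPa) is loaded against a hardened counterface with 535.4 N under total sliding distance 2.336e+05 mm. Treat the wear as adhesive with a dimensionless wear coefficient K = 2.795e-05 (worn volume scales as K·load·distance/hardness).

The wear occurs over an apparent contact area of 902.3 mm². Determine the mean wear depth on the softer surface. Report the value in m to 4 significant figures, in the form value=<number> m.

value=1.015e-06 m

Quoted intermediates are rounded; all arithmetic maintains full float precision — one last rounding, at 4 significant figures.
Distance covered L = 2.336e+05 mm = 233.6 m.
Hardness H = 3.818 GPa = 3.818e+09 Pa.
Contact area A = 902.3 mm² = 9.023e-04 m².
Restated in SI base units: W = 535.4 N, H = 3.818e+09 Pa, K = 2.795e-05.
Apply Archard: V = K·W·L/H = 2.795e-05 · 535.4 · 233.6 / 3.818e+09 = 9.156e-10 m³.
Depth of wear h = V/A = 9.156e-10 / 9.023e-04 = 1.015e-06 m.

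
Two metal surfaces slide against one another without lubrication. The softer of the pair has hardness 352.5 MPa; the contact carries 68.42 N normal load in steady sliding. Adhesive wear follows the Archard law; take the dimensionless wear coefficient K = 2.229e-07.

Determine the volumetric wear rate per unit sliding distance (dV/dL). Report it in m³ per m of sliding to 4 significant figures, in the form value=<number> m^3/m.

Printed values are rounded; every step maintains exact precision — a lone final rounding, at 4 significant digits.
Hardness H = 352.5 MPa = 3.525e+08 Pa.
Restated in SI base units: W = 68.42 N, H = 3.525e+08 Pa, K = 2.229e-07.
Rate of wear dV/dL = K·W/H (independent of L): 2.229e-07 · 68.42 / 3.525e+08 = 4.326e-14 m³/m.

value=4.326e-14 m^3/m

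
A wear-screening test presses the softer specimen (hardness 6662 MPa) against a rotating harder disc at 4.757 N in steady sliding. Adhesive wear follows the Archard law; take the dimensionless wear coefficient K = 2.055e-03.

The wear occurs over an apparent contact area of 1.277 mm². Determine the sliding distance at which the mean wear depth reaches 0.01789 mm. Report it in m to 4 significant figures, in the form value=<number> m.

value=15.57 m

Each operation keeps exact precision, and intermediates are printed rounded; a lone final rounding to 4 significant figures.
Convert: Hardness H = 6662 MPa = 6.662e+09 Pa.
Convert: Contact area A = 1.277 mm² = 1.277e-06 m².
Convert: Depth limit h_lim = 0.01789 mm = 1.789e-05 m.
In SI base units, W = 4.757 N, H = 6.662e+09 Pa, K = 2.055e-03.
Wearable volume V_lim = h_lim·A = 1.789e-05 · 1.277e-06 = 2.285e-11 m³.
Life L = V_lim·H/(K·W) = 2.285e-11 · 6.662e+09 / (2.055e-03 · 4.757) = 15.57 m.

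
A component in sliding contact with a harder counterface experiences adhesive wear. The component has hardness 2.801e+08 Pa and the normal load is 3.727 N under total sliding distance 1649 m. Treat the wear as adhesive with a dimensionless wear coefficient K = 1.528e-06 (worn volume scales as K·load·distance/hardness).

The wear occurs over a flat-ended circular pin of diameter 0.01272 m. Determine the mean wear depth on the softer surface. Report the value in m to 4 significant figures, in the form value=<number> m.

Intermediate values are printed rounded; the computation runs at full precision. Rounded just once to four significant digits.
Convert: Contact area A = π·d²/4 = π·(0.01272 m)²/4 = 1.271e-04 m².
In SI base units, W = 3.727 N, H = 2.801e+08 Pa, K = 1.528e-06.
The Archard volume V = K·W·L/H = 1.528e-06 · 3.727 · 1649 / 2.801e+08 = 3.353e-11 m³.
Depth of wear h = V/A = 3.353e-11 / 1.271e-04 = 2.638e-07 m.

value=2.638e-07 m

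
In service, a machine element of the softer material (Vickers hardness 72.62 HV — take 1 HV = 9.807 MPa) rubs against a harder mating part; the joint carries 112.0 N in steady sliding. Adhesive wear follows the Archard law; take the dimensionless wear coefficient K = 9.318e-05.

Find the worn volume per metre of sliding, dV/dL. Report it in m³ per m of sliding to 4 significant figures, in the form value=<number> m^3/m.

All arithmetic holds exact precision, and intermediate values appear rounded; one final rounding, at 4 significant digits.
Convert: Hardness H = 72.62 HV × 9.807 MPa/HV = 712.2 MPa = 7.122e+08 Pa.
SI base units throughout: W = 112.0 N, H = 7.122e+08 Pa, K = 9.318e-05.
Sliding wear rate dV/dL = K·W/H (no L dependence): 9.318e-05 · 112.0 / 7.122e+08 = 1.465e-11 m³/m.

value=1.465e-11 m^3/m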